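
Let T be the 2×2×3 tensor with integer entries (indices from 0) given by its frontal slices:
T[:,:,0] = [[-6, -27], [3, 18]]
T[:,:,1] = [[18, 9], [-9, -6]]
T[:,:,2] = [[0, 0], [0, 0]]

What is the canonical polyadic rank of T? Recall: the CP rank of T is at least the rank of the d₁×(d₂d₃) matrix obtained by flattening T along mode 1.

Lower bound: the mode-2 unfolding of T (rows indexed by j, columns by (i,k) = (0,0), (0,1), (0,2), (1,0), (1,1), (1,2)) is [[-6, 18, 0, 3, -9, 0], [-27, 9, 0, 18, -6, 0]].
There the 2×2 minor on rows j ∈ {0, 1}, columns (i,k) ∈ {(0,0), (0,1)} is det [[-6, 18], [-27, 9]] = 432 ≠ 0, so this unfolding has rank ≥ 2; CP rank is at least every unfolding rank, so rank(T) ≥ 2. (Flattening ranks never certify an upper bound on CP rank; for that we must actually write T with 2 rank-1 terms.)
Upper bound — finding two terms. Write S_k = T[:,:,k] for the frontal slices: S₀ = [[-6, -27], [3, 18]], S₁ = [[18, 9], [-9, -6]], S₂ = [[0, 0], [0, 0]].
If T = a₁ ⊗ b₁ ⊗ c₁ + a₂ ⊗ b₂ ⊗ c₂ then each S_k = c₁[k]·a₁b₁ᵀ + c₂[k]·a₂b₂ᵀ. S₀ and S₁ are linearly independent, so a₁b₁ᵀ and a₂b₂ᵀ must span the same plane of matrices: they are the rank-1 matrices of the form x·S₀ + y·S₁.
det(x·S₀ + y·S₁) is −27·x² + 90·xy − 27·y² = (-9)·(x − 3·y)(3·x − y), vanishing at (x:y) = (3:1) and (1:3).
M₁ = 3·S₀ + S₁ = [[0, -72], [0, 48]] = (-24)·[3, -2][0, 1]ᵀ and M₂ = S₀ + 3·S₁ = [[48, 0], [-24, 0]] = 24·[2, -1][1, 0]ᵀ, so take a₁ = [3, -2], b₁ = [0, 1], a₂ = [2, -1], b₂ = [1, 0].
Each slice is an integer combination of E₁ = a₁b₁ᵀ and E₂ = a₂b₂ᵀ: S₀ = −9·E₁ − 3·E₂, S₁ = 3·E₁ + 9·E₂, S₂ = 0; reading off coefficients, c₁ = [-9, 3, 0] and c₂ = [-3, 9, 0].
Hence T = [3, -2] ⊗ [0, 1] ⊗ [-9, 3, 0] + [2, -1] ⊗ [1, 0] ⊗ [-3, 9, 0], so rank(T) ≤ 2.
These bounds meet, so rank(T) = 2.

2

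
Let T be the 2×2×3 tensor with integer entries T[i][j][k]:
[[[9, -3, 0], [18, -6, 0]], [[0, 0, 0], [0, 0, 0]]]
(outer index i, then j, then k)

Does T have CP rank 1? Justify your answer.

Yes

If T = a ⊗ b ⊗ c then every fibre of T is a multiple of the corresponding factor, so read the factors off the fibres through the nonzero entry T[0,0,0] = 9.
The mode-1 fibre T[:,0,0] = [9, 0] gives a = [1, 0] (primitive direction); the mode-2 fibre T[0,:,0] = [9, 18] gives b = [1, 2]; then c[k] = T[0,0,k] / (a[0]·b[0]) = [9, -3, 0] / 1 = [9, -3, 0].
Expanding [1, 0] ⊗ [1, 2] ⊗ [9, -3, 0] reproduces all 12 entries of T, so T = [1, 0] ⊗ [1, 2] ⊗ [9, -3, 0] and rank(T) ≤ 1.
Equivalently every frontal slice T[:,:,k] is c[k] times the rank-1 matrix [1, 0] ⊗ [1, 2]. So T has rank 1 (it is nonzero).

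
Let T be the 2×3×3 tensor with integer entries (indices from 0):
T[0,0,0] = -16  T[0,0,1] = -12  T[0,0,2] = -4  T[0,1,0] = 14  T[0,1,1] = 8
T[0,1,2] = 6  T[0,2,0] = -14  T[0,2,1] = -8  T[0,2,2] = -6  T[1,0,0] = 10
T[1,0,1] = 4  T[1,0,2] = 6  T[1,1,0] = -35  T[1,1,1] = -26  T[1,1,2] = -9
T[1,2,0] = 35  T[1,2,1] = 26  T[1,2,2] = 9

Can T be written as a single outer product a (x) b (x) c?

The mode-1 unfolding of T (rows indexed by i, columns by (j,k) = (0,0), (0,1), (0,2), (1,0), (1,1), (1,2), (2,0), (2,1), (2,2)) is [[-16, -12, -4, 14, 8, 6, -14, -8, -6], [10, 4, 6, -35, -26, -9, 35, 26, 9]].
There the 2×2 minor on rows i ∈ {0, 1}, columns (j,k) ∈ {(0,0), (0,1)} is det [[-16, -12], [10, 4]] = 56 ≠ 0, so this unfolding has rank ≥ 2; CP rank is at least every unfolding rank, so rank(T) ≥ 2.
In particular rank(T) ≥ 2 > 1, so T is not rank-1.

No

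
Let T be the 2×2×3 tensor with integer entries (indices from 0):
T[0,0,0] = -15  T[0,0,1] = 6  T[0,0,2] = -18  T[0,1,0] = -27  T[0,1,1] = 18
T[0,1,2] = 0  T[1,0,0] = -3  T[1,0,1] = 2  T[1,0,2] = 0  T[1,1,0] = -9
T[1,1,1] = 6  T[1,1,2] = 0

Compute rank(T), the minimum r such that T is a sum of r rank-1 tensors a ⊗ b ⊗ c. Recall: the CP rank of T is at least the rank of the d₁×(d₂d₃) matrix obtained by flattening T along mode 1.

2

Lower bound: the mode-2 unfolding of T (rows indexed by j, columns by (i,k) = (0,0), (0,1), (0,2), (1,0), (1,1), (1,2)) is [[-15, 6, -18, -3, 2, 0], [-27, 18, 0, -9, 6, 0]].
There the 2×2 minor on rows j ∈ {0, 1}, columns (i,k) ∈ {(0,0), (0,1)} is det [[-15, 6], [-27, 18]] = -108 ≠ 0, so this unfolding has rank ≥ 2; CP rank is at least every unfolding rank, so rank(T) ≥ 2. (This is only a lower bound: in general the CP rank may exceed every unfolding rank, so we still need to exhibit 2 rank-1 terms summing to T.)
Upper bound — finding two terms. Write S_k = T[:,:,k] for the frontal slices: S₀ = [[-15, -27], [-3, -9]], S₁ = [[6, 18], [2, 6]], S₂ = [[-18, 0], [0, 0]].
If T = a₁ ⊗ b₁ ⊗ c₁ + a₂ ⊗ b₂ ⊗ c₂ then each S_k = c₁[k]·a₁b₁ᵀ + c₂[k]·a₂b₂ᵀ. S₀ and S₁ are linearly independent, so a₁b₁ᵀ and a₂b₂ᵀ must span the same plane of matrices: they are the rank-1 matrices of the form x·S₀ + y·S₁.
det(x·S₀ + y·S₁) is 54·x² − 36·xy = 18·(3·x − 2·y)(x), vanishing at (x:y) = (2:3) and (0:1).
M₁ = 2·S₀ + 3·S₁ = [[-12, 0], [0, 0]] = (-12)·[1, 0][1, 0]ᵀ and M₂ = S₁ = [[6, 18], [2, 6]] = 2·[3, 1][1, 3]ᵀ, so take a₁ = [1, 0], b₁ = [1, 0], a₂ = [3, 1], b₂ = [1, 3].
Each slice is an integer combination of E₁ = a₁b₁ᵀ and E₂ = a₂b₂ᵀ: S₀ = −6·E₁ − 3·E₂, S₁ = 2·E₂, S₂ = −18·E₁; reading off coefficients, c₁ = [-6, 0, -18] and c₂ = [-3, 2, 0].
Hence T = [1, 0] ⊗ [1, 0] ⊗ [-6, 0, -18] + [3, 1] ⊗ [1, 3] ⊗ [-3, 2, 0], so rank(T) ≤ 2.
These bounds meet, so rank(T) = 2.
Check entry T[0,1,1] = 18: (1)·(0)·(0) + (3)·(3)·(2) = 18.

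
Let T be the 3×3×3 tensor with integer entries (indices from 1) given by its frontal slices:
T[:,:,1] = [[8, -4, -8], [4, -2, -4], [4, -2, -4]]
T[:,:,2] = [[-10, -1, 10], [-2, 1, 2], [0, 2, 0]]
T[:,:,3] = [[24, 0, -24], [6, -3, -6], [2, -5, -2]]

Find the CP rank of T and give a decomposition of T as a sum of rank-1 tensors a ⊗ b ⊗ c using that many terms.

rank(T) = 2

Lower bound: the mode-1 unfolding of T (rows indexed by i, columns by (j,k) = (1,1), (1,2), (1,3), (2,1), (2,2), (2,3), (3,1), (3,2), (3,3)) is [[8, -10, 24, -4, -1, 0, -8, 10, -24], [4, -2, 6, -2, 1, -3, -4, 2, -6], [4, 0, 2, -2, 2, -5, -4, 0, -2]].
There the 2×2 minor on rows i ∈ {1, 2}, columns (j,k) ∈ {(1,1), (1,2)} is det [[8, -10], [4, -2]] = 24 ≠ 0, so this unfolding has rank ≥ 2; CP rank is at least every unfolding rank, so rank(T) ≥ 2. (Unfolding ranks only ever bound the CP rank from below — rank(T) can be strictly larger than all of them — so the matching upper bound has to come from an explicit 2-term decomposition.)
Upper bound — finding two terms. Write S_k = T[:,:,k] for the frontal slices: S₁ = [[8, -4, -8], [4, -2, -4], [4, -2, -4]], S₂ = [[-10, -1, 10], [-2, 1, 2], [0, 2, 0]], S₃ = [[24, 0, -24], [6, -3, -6], [2, -5, -2]].
If T = a₁ ⊗ b₁ ⊗ c₁ + a₂ ⊗ b₂ ⊗ c₂ then each S_k = c₁[k]·a₁b₁ᵀ + c₂[k]·a₂b₂ᵀ. S₁ and S₂ are linearly independent, so a₁b₁ᵀ and a₂b₂ᵀ must span the same plane of matrices: they are the rank-1 matrices of the form x·S₁ + y·S₂.
The 2×2 minor of x·S₁ + y·S₂ on rows {1,2}, columns {1,2} is 24·xy − 12·y² = 12·(2·x − y)(y), vanishing at (x:y) = (1:2) and (1:0).
M₁ = S₁ + 2·S₂ = [[-12, -6, 12], [0, 0, 0], [4, 2, -4]] = (-2)·[3, 0, -1][2, 1, -2]ᵀ and M₂ = S₁ = [[8, -4, -8], [4, -2, -4], [4, -2, -4]] = 2·[2, 1, 1][2, -1, -2]ᵀ, so take a₁ = [3, 0, -1], b₁ = [2, 1, -2], a₂ = [2, 1, 1], b₂ = [2, -1, -2].
Each slice is an integer combination of E₁ = a₁b₁ᵀ and E₂ = a₂b₂ᵀ: S₁ = 2·E₂, S₂ = −E₁ − E₂, S₃ = 2·E₁ + 3·E₂; reading off coefficients, c₁ = [0, -1, 2] and c₂ = [2, -1, 3].
Hence T = [3, 0, -1] ⊗ [2, 1, -2] ⊗ [0, -1, 2] + [2, 1, 1] ⊗ [2, -1, -2] ⊗ [2, -1, 3], so rank(T) ≤ 2.
These bounds meet, so rank(T) = 2.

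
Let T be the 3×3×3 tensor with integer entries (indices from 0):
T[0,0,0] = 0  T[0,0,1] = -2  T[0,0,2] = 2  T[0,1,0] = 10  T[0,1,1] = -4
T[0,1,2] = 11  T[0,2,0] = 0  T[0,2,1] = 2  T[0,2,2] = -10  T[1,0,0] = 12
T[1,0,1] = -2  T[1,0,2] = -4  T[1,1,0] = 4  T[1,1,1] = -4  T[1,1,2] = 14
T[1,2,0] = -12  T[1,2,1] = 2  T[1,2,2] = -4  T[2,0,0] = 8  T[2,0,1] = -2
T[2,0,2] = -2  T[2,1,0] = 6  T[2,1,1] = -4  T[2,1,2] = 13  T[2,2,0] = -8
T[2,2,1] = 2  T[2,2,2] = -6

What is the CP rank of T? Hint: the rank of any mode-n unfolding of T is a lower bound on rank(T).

3

Lower bound: the mode-3 unfolding of T (rows indexed by k, columns by (i,j) = (0,0), (0,1), (0,2), (1,0), (1,1), (1,2), (2,0), (2,1), (2,2)) is [[0, 10, 0, 12, 4, -12, 8, 6, -8], [-2, -4, 2, -2, -4, 2, -2, -4, 2], [2, 11, -10, -4, 14, -4, -2, 13, -6]].
There the 3×3 minor on rows k ∈ {0, 1, 2}, columns (i,j) ∈ {(0,0), (0,1), (0,2)} is det [[0, 10, 0], [-2, -4, 2], [2, 11, -10]] = -160 ≠ 0, so this unfolding has rank ≥ 3; CP rank is at least every unfolding rank, so rank(T) ≥ 3. (This is only a lower bound: in general the CP rank may exceed every unfolding rank, so we still need to exhibit 3 rank-1 terms summing to T.)
Upper bound: T is a sum of 3 rank-1 terms, T = [1, -2, -1] ⊗ [2, -1, -2] ⊗ [-2, 0, 1] + [1, 1, 1] ⊗ [1, -1, 1] ⊗ [0, 0, -4] + [1, 1, 1] ⊗ [1, 2, -1] ⊗ [4, -2, 4] (written with every a and b primitive with positive leading entry and the scale carried by c; CP decompositions are not unique, and this one is verified by expanding entrywise), so rank(T) ≤ 3.
These bounds meet, so rank(T) = 3.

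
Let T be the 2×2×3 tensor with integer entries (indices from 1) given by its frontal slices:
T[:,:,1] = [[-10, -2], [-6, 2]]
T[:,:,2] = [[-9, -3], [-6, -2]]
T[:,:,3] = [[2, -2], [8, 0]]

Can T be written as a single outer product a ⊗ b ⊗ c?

No

The mode-3 unfolding of T (rows indexed by k, columns by (i,j) = (1,1), (1,2), (2,1), (2,2)) is [[-10, -2, -6, 2], [-9, -3, -6, -2], [2, -2, 8, 0]].
There the 3×3 minor on rows k ∈ {1, 2, 3}, columns (i,j) ∈ {(1,1), (1,2), (2,1)} is det [[-10, -2, -6], [-9, -3, -6], [2, -2, 8]] = 96 ≠ 0, so this unfolding has rank ≥ 3; CP rank is at least every unfolding rank, so rank(T) ≥ 3.
In particular rank(T) ≥ 3 > 1, so T is not rank-1.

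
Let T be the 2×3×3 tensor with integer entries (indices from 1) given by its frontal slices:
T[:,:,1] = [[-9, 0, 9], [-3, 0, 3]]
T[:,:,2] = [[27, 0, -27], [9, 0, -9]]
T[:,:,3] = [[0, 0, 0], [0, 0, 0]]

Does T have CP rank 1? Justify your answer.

Yes

If T = a ⊗ b ⊗ c then every fibre of T is a multiple of the corresponding factor, so read the factors off the fibres through the nonzero entry T[1,1,1] = -9.
The mode-1 fibre T[:,1,1] = [-9, -3] gives a = (3, 1) (primitive direction); the mode-2 fibre T[1,:,1] = [-9, 0, 9] gives b = (1, 0, -1); then c[k] = T[1,1,k] / (a[1]·b[1]) = [-9, 27, 0] / 3 = (-3, 9, 0).
Expanding (3, 1) ⊗ (1, 0, -1) ⊗ (-3, 9, 0) reproduces all 18 entries of T, so T = (3, 1) ⊗ (1, 0, -1) ⊗ (-3, 9, 0) and rank(T) ≤ 1.
Equivalently every frontal slice T[:,:,k] is c[k] times the rank-1 matrix (3, 1) ⊗ (1, 0, -1). So T has rank 1 (it is nonzero).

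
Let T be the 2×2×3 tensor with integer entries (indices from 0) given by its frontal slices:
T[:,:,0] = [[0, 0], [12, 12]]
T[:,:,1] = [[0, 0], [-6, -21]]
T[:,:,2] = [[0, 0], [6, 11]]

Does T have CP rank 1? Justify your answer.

No

The mode-2 unfolding of T (rows indexed by j, columns by (i,k) = (0,0), (0,1), (0,2), (1,0), (1,1), (1,2)) is [[0, 0, 0, 12, -6, 6], [0, 0, 0, 12, -21, 11]].
There the 2×2 minor on rows j ∈ {0, 1}, columns (i,k) ∈ {(1,0), (1,1)} is det [[12, -6], [12, -21]] = -180 ≠ 0, so this unfolding has rank ≥ 2; CP rank is at least every unfolding rank, so rank(T) ≥ 2.
In particular rank(T) ≥ 2 > 1, so T is not rank-1.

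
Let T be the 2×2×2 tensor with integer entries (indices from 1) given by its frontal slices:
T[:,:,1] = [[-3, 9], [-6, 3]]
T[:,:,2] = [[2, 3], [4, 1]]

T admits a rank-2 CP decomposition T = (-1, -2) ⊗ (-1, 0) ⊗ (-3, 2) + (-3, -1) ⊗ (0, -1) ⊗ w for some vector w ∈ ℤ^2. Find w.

w = (3, 1)

Subtract the known terms from T to get the rank-1 residual R = (-3, -1) ⊗ (0, -1) ⊗ w, so R[i,j,k] = a[i]·b[j]·w[k]. Pick indices with nonzero a[1]·b[2] = (-3)·(-1) = 3. Only the fibre through (1,2,·) is needed: R[1,2,:] = T[1,2,:] − Σₗ aₗ[1]bₗ[2]cₗ = [9, 3] − (-1)·(0)·(-3, 2) = [9, 3]. Then w[k] = R[1,2,k] / 3 for each k, giving w = [9, 3] / 3 = (3, 1).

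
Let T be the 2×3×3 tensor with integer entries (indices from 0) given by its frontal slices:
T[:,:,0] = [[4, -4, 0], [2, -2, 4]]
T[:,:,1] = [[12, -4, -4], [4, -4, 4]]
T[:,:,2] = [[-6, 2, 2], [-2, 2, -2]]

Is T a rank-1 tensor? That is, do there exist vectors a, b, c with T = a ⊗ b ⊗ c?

The mode-2 unfolding of T (rows indexed by j, columns by (i,k) = (0,0), (0,1), (0,2), (1,0), (1,1), (1,2)) is [[4, 12, -6, 2, 4, -2], [-4, -4, 2, -2, -4, 2], [0, -4, 2, 4, 4, -2]].
There the 3×3 minor on rows j ∈ {0, 1, 2}, columns (i,k) ∈ {(0,0), (0,1), (1,0)} is det [[4, 12, 2], [-4, -4, -2], [0, -4, 4]] = 128 ≠ 0, so this unfolding has rank ≥ 3; CP rank is at least every unfolding rank, so rank(T) ≥ 3.
In particular rank(T) ≥ 3 > 1, so T is not rank-1.

No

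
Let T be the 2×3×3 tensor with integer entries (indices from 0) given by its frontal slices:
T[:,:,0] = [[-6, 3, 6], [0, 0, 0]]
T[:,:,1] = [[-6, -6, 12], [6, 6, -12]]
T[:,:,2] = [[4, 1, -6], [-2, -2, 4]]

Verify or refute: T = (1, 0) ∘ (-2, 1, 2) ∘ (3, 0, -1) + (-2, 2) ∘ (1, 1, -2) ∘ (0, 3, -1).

Reconstruct entrywise from the claimed factors. For example, T[1,2,0] = 0 and Σₗ aₗ[1]bₗ[2]cₗ[0] = (0)·(2)·(3) + (2)·(-2)·(0) = 0; checking all 18 entries, every one matches. The claim holds.

Yes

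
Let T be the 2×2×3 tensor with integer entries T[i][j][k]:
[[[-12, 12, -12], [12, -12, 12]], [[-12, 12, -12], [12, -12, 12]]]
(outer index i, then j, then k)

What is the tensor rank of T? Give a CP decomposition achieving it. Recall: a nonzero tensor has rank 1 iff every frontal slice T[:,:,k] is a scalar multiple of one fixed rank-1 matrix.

rank(T) = 1

Lower bound: T ≠ 0 (e.g. T[0,0,0] = -12), so rank(T) ≥ 1.
Upper bound: if T = a ⊗ b ⊗ c then every fibre of T is a multiple of the corresponding factor, so read the factors off the fibres through the nonzero entry T[0,0,0] = -12.
The mode-1 fibre T[:,0,0] = [-12, -12] gives a = (1, 1) (primitive direction); the mode-2 fibre T[0,:,0] = [-12, 12] gives b = (1, -1); then c[k] = T[0,0,k] / (a[0]·b[0]) = [-12, 12, -12] / 1 = (-12, 12, -12).
Expanding (1, 1) ⊗ (1, -1) ⊗ (-12, 12, -12) reproduces all 12 entries of T, so T = (1, 1) ⊗ (1, -1) ⊗ (-12, 12, -12) and rank(T) ≤ 1.
These bounds meet, so rank(T) = 1.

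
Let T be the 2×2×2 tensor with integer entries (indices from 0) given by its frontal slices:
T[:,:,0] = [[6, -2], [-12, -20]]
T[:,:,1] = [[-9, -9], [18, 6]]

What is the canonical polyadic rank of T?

Lower bound: the mode-2 unfolding of T (rows indexed by j, columns by (i,k) = (0,0), (0,1), (1,0), (1,1)) is [[6, -9, -12, 18], [-2, -9, -20, 6]].
There the 2×2 minor on rows j ∈ {0, 1}, columns (i,k) ∈ {(0,0), (0,1)} is det [[6, -9], [-2, -9]] = -72 ≠ 0, so this unfolding has rank ≥ 2; CP rank is at least every unfolding rank, so rank(T) ≥ 2. (This is only a lower bound: in general the CP rank may exceed every unfolding rank, so we still need to exhibit 2 rank-1 terms summing to T.)
Upper bound — finding two terms. Write S_k = T[:,:,k] for the frontal slices: S₀ = [[6, -2], [-12, -20]], S₁ = [[-9, -9], [18, 6]].
If T = a₁ ∘ b₁ ∘ c₁ + a₂ ∘ b₂ ∘ c₂ then each S_k = c₁[k]·a₁b₁ᵀ + c₂[k]·a₂b₂ᵀ. S₀ and S₁ are linearly independent, so a₁b₁ᵀ and a₂b₂ᵀ must span the same plane of matrices: they are the rank-1 matrices of the form x·S₀ + y·S₁.
det(x·S₀ + y·S₁) is −144·x² + 144·xy + 108·y² = (-36)·(2·x − 3·y)(2·x + y), vanishing at (x:y) = (3:2) and (1:-2).
M₁ = 3·S₀ + 2·S₁ = [[0, -24], [0, -48]] = (-24)·[1, 2][0, 1]ᵀ and M₂ = S₀ − 2·S₁ = [[24, 16], [-48, -32]] = 8·[1, -2][3, 2]ᵀ, so take a₁ = [1, 2], b₁ = [0, 1], a₂ = [1, -2], b₂ = [3, 2].
Each slice is an integer combination of E₁ = a₁b₁ᵀ and E₂ = a₂b₂ᵀ: S₀ = −6·E₁ + 2·E₂, S₁ = −3·E₁ − 3·E₂; reading off coefficients, c₁ = [-6, -3] and c₂ = [2, -3].
Hence T = [1, 2] ∘ [0, 1] ∘ [-6, -3] + [1, -2] ∘ [3, 2] ∘ [2, -3], so rank(T) ≤ 2.
These bounds meet, so rank(T) = 2.

2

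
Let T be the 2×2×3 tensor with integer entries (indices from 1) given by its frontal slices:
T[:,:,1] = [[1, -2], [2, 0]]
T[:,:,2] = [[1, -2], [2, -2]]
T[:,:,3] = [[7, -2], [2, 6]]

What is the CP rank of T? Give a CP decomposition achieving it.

rank(T) = 3

Lower bound: the mode-3 unfolding of T (rows indexed by k, columns by (i,j) = (1,1), (1,2), (2,1), (2,2)) is [[1, -2, 2, 0], [1, -2, 2, -2], [7, -2, 2, 6]].
There the 3×3 minor on rows k ∈ {1, 2, 3}, columns (i,j) ∈ {(1,1), (1,2), (2,2)} is det [[1, -2, 0], [1, -2, -2], [7, -2, 6]] = 24 ≠ 0, so this unfolding has rank ≥ 3; CP rank is at least every unfolding rank, so rank(T) ≥ 3. (Flattening ranks never certify an upper bound on CP rank; for that we must actually write T with 3 rank-1 terms.)
Upper bound: T is a sum of 3 rank-1 terms, T = [0, 1] ∘ [0, 1] ∘ [4, 2, 4] + [1, 2] ∘ [1, -2] ∘ [1, 1, -1] + [2, 1] ∘ [2, -1] ∘ [0, 0, 2] (one valid choice — decompositions are not unique — normalised so each a, b is primitive with positive first nonzero entry; check it by expanding all entries), so rank(T) ≤ 3.
These bounds meet, so rank(T) = 3.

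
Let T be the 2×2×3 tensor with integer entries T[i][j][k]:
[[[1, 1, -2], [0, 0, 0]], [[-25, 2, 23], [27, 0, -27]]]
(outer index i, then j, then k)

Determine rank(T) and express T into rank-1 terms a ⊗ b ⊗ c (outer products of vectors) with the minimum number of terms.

rank(T) = 2

Lower bound: in the mode-2 unfolding of T (rows indexed by j, columns by (i,k)) the 2×2 minor on rows j ∈ {0, 1}, columns (i,k) ∈ {(0,0), (1,0)} is det [[1, -25], [0, 27]] = 27 ≠ 0, so that unfolding has rank ≥ 2 and hence rank(T) ≥ 2 (CP rank is at least every unfolding rank, though it can be larger).
Upper bound: with S_k = T[:,:,k], the two rank-1 terms a₁b₁ᵀ, a₂b₂ᵀ are the rank-1 members of the pencil x·S₀ + y·S₁.
det(x·S₀ + y·S₁) is 27·x² + 27·xy = 27·(x + y)(x), vanishing at (x:y) = (1:-1) and (0:1).
M₁ = S₀ − S₁ = [[0, 0], [-27, 27]] = (-27)·[0, 1][1, -1]ᵀ and M₂ = S₁ = [[1, 0], [2, 0]] = [1, 2][1, 0]ᵀ, so take a₁ = [0, 1], b₁ = [1, -1], a₂ = [1, 2], b₂ = [1, 0].
Each slice is an integer combination of E₁ = a₁b₁ᵀ and E₂ = a₂b₂ᵀ: S₀ = −27·E₁ + E₂, S₁ = E₂, S₂ = 27·E₁ − 2·E₂; reading off coefficients, c₁ = [-27, 0, 27] and c₂ = [1, 1, -2].
Hence T = [0, 1] ⊗ [1, -1] ⊗ [-27, 0, 27] + [1, 2] ⊗ [1, 0] ⊗ [1, 1, -2], so rank(T) ≤ 2.
These bounds meet, so rank(T) = 2.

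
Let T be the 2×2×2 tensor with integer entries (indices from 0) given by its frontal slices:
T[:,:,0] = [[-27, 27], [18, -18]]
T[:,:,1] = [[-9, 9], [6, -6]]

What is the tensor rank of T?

1

Lower bound: T ≠ 0 (e.g. T[0,0,0] = -27), so rank(T) ≥ 1.
Upper bound: the mode-1 fibre T[:,0,0] = [-27, 18] gives a = (3, -2) (primitive direction); the mode-2 fibre T[0,:,0] = [-27, 27] gives b = (1, -1); then c[k] = T[0,0,k] / (a[0]·b[0]) = [-27, -9] / 3 = (-9, -3).
Expanding (3, -2) ∘ (1, -1) ∘ (-9, -3) reproduces all 8 entries of T, so T = (3, -2) ∘ (1, -1) ∘ (-9, -3) and rank(T) ≤ 1.
These bounds meet, so rank(T) = 1.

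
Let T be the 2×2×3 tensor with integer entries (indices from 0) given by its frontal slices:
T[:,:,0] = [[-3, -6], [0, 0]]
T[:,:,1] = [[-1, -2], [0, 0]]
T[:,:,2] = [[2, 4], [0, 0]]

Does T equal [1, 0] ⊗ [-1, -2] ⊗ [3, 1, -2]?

Yes

Reconstruct entrywise from the claimed factors. For example, T[1,0,1] = 0 and Σₗ aₗ[1]bₗ[0]cₗ[1] = (0)·(-1)·(1) = 0; checking all 12 entries, every one matches. The claim holds.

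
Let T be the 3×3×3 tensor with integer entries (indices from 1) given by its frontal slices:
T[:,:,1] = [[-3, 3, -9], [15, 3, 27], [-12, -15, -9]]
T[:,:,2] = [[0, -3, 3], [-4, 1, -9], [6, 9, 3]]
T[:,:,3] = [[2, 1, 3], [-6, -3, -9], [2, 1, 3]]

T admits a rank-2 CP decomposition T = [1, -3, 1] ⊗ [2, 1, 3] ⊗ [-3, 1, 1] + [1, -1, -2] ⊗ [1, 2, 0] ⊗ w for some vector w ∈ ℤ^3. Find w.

Subtract the known terms from T to get the rank-1 residual R = [1, -1, -2] ⊗ [1, 2, 0] ⊗ w, so R[i,j,k] = a[i]·b[j]·w[k]. Pick indices with nonzero a[1]·b[1] = (1)·(1) = 1. Only the fibre through (1,1,·) is needed: R[1,1,:] = T[1,1,:] − Σₗ aₗ[1]bₗ[1]cₗ = [-3, 0, 2] − (1)·(2)·[-3, 1, 1] = [3, -2, 0]. Then w[k] = R[1,1,k] / 1 for each k, giving w = [3, -2, 0] / 1 = [3, -2, 0].

w = [3, -2, 0]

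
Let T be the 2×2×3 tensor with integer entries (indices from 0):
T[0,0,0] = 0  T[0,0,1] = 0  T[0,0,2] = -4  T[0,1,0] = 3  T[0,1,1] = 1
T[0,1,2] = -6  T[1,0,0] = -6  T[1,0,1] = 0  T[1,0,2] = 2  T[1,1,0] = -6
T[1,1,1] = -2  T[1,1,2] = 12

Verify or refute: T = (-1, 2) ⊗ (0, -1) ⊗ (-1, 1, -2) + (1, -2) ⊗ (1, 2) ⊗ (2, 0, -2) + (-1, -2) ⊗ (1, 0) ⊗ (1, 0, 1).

Reconstruct entry (0,0,0) from the claimed factors: Σₗ aₗ[0]bₗ[0]cₗ[0] = (-1)·(0)·(-1) + (1)·(1)·(2) + (-1)·(1)·(1) = 1, but T[0,0,0] = 0. The claim is false.

No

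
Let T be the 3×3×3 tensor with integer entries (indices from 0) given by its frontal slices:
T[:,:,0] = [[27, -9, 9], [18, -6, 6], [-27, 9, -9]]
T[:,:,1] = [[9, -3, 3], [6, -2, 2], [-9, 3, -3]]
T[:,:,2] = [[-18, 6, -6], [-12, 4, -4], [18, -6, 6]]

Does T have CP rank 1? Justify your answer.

Yes

If T = a ⊗ b ⊗ c then every fibre of T is a multiple of the corresponding factor, so read the factors off the fibres through the nonzero entry T[0,0,0] = 27.
The mode-1 fibre T[:,0,0] = [27, 18, -27] gives a = (3, 2, -3) (primitive direction); the mode-2 fibre T[0,:,0] = [27, -9, 9] gives b = (3, -1, 1); then c[k] = T[0,0,k] / (a[0]·b[0]) = [27, 9, -18] / 9 = (3, 1, -2).
Expanding (3, 2, -3) ⊗ (3, -1, 1) ⊗ (3, 1, -2) reproduces all 27 entries of T, so T = (3, 2, -3) ⊗ (3, -1, 1) ⊗ (3, 1, -2) and rank(T) ≤ 1.
Equivalently every frontal slice T[:,:,k] is c[k] times the rank-1 matrix (3, 2, -3) ⊗ (3, -1, 1). So T has rank 1 (it is nonzero).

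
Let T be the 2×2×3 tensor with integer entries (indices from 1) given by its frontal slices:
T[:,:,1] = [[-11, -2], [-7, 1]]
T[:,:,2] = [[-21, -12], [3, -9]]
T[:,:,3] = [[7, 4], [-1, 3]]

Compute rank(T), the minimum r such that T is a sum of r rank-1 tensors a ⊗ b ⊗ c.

2

Lower bound: the mode-3 unfolding of T (rows indexed by k, columns by (i,j) = (1,1), (1,2), (2,1), (2,2)) is [[-11, -2, -7, 1], [-21, -12, 3, -9], [7, 4, -1, 3]].
There the 2×2 minor on rows k ∈ {1, 2}, columns (i,j) ∈ {(1,1), (1,2)} is det [[-11, -2], [-21, -12]] = 90 ≠ 0, so this unfolding has rank ≥ 2; CP rank is at least every unfolding rank, so rank(T) ≥ 2. (This is only a lower bound: in general the CP rank may exceed every unfolding rank, so we still need to exhibit 2 rank-1 terms summing to T.)
Upper bound — finding two terms. Write S_k = T[:,:,k] for the frontal slices: S₁ = [[-11, -2], [-7, 1]], S₂ = [[-21, -12], [3, -9]], S₃ = [[7, 4], [-1, 3]].
If T = a₁ ⊗ b₁ ⊗ c₁ + a₂ ⊗ b₂ ⊗ c₂ then each S_k = c₁[k]·a₁b₁ᵀ + c₂[k]·a₂b₂ᵀ. S₁ and S₂ are linearly independent, so a₁b₁ᵀ and a₂b₂ᵀ must span the same plane of matrices: they are the rank-1 matrices of the form x·S₁ + y·S₂.
det(x·S₁ + y·S₂) is −25·x² + 225·y² = (-25)·(x − 3·y)(x + 3·y), vanishing at (x:y) = (3:1) and (3:-1).
M₁ = 3·S₁ + S₂ = [[-54, -18], [-18, -6]] = (-6)·[3, 1][3, 1]ᵀ and M₂ = 3·S₁ − S₂ = [[-12, 6], [-24, 12]] = (-6)·[1, 2][2, -1]ᵀ, so take a₁ = [3, 1], b₁ = [3, 1], a₂ = [1, 2], b₂ = [2, -1].
Each slice is an integer combination of E₁ = a₁b₁ᵀ and E₂ = a₂b₂ᵀ: S₁ = −E₁ − E₂, S₂ = −3·E₁ + 3·E₂, S₃ = E₁ − E₂; reading off coefficients, c₁ = [-1, -3, 1] and c₂ = [-1, 3, -1].
Hence T = [3, 1] ⊗ [3, 1] ⊗ [-1, -3, 1] + [1, 2] ⊗ [2, -1] ⊗ [-1, 3, -1], so rank(T) ≤ 2.
These bounds meet, so rank(T) = 2.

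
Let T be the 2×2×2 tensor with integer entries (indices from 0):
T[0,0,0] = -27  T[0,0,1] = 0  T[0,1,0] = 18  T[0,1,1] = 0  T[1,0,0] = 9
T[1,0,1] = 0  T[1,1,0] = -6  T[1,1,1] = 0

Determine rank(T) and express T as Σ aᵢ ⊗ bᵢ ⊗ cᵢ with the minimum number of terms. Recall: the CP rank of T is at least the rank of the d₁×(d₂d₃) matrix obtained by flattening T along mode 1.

Lower bound: T ≠ 0 (e.g. T[0,0,0] = -27), so rank(T) ≥ 1.
Upper bound: if T = a ⊗ b ⊗ c then every fibre of T is a multiple of the corresponding factor, so read the factors off the fibres through the nonzero entry T[0,0,0] = -27.
The mode-1 fibre T[:,0,0] = [-27, 9] gives a = (3, -1) (primitive direction); the mode-2 fibre T[0,:,0] = [-27, 18] gives b = (3, -2); then c[k] = T[0,0,k] / (a[0]·b[0]) = [-27, 0] / 9 = (-3, 0).
Expanding (3, -1) ⊗ (3, -2) ⊗ (-3, 0) reproduces all 8 entries of T, so T = (3, -1) ⊗ (3, -2) ⊗ (-3, 0) and rank(T) ≤ 1.
These bounds meet, so rank(T) = 1.
Check entry T[0,0,1] = 0: (3)·(3)·(0) = 0.

rank(T) = 1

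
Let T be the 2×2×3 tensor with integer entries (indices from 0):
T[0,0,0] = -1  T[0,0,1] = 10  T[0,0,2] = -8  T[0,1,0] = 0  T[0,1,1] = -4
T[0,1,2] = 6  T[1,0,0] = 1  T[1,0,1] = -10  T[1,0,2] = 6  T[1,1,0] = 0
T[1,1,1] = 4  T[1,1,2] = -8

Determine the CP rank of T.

3

Lower bound: the mode-3 unfolding of T (rows indexed by k, columns by (i,j) = (0,0), (0,1), (1,0), (1,1)) is [[-1, 0, 1, 0], [10, -4, -10, 4], [-8, 6, 6, -8]].
There the 3×3 minor on rows k ∈ {0, 1, 2}, columns (i,j) ∈ {(0,0), (0,1), (1,0)} is det [[-1, 0, 1], [10, -4, -10], [-8, 6, 6]] = -8 ≠ 0, so this unfolding has rank ≥ 3; CP rank is at least every unfolding rank, so rank(T) ≥ 3. (Unfolding ranks only ever bound the CP rank from below — rank(T) can be strictly larger than all of them — so the matching upper bound has to come from an explicit 3-term decomposition.)
Upper bound: T is a sum of 3 rank-1 terms, T = [1, -2] ⊗ [1, 1] ⊗ [0, 0, 2] + [1, -1] ⊗ [1, 0] ⊗ [-1, 2, -2] + [1, -1] ⊗ [2, -1] ⊗ [0, 4, -4] (written with every a and b primitive with positive leading entry and the scale carried by c; CP decompositions are not unique, and this one is verified by expanding entrywise), so rank(T) ≤ 3.
These bounds meet, so rank(T) = 3.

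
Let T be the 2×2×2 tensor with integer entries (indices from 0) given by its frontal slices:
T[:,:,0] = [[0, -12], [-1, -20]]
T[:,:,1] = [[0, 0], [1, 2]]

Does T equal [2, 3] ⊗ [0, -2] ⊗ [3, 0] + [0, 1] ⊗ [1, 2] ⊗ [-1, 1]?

Reconstruct entrywise from the claimed factors. For example, T[0,0,1] = 0 and Σₗ aₗ[0]bₗ[0]cₗ[1] = (2)·(0)·(0) + (0)·(1)·(1) = 0; checking all 8 entries, every one matches. The claim holds.

Yes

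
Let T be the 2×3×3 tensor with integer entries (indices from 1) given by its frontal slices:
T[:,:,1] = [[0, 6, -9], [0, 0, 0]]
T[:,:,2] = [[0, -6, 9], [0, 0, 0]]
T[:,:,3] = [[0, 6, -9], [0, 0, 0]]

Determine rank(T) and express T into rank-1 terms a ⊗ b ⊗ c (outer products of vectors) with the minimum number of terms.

rank(T) = 1

Lower bound: T ≠ 0 (e.g. T[1,2,1] = 6), so rank(T) ≥ 1.
Upper bound: the mode-1 fibre T[:,2,1] = [6, 0] gives a = [1, 0] (primitive direction); the mode-2 fibre T[1,:,1] = [0, 6, -9] gives b = [0, 2, -3]; then c[k] = T[1,2,k] / (a[1]·b[2]) = [6, -6, 6] / 2 = [3, -3, 3].
Expanding [1, 0] ⊗ [0, 2, -3] ⊗ [3, -3, 3] reproduces all 18 entries of T, so T = [1, 0] ⊗ [0, 2, -3] ⊗ [3, -3, 3] and rank(T) ≤ 1.
These bounds meet, so rank(T) = 1.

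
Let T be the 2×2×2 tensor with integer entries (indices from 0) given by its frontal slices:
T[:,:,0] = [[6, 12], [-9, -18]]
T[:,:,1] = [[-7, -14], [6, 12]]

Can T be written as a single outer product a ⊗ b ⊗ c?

No

The mode-1 unfolding of T (rows indexed by i, columns by (j,k) = (0,0), (0,1), (1,0), (1,1)) is [[6, -7, 12, -14], [-9, 6, -18, 12]].
There the 2×2 minor on rows i ∈ {0, 1}, columns (j,k) ∈ {(0,0), (0,1)} is det [[6, -7], [-9, 6]] = -27 ≠ 0, so this unfolding has rank ≥ 2; CP rank is at least every unfolding rank, so rank(T) ≥ 2.
In particular rank(T) ≥ 2 > 1, so T is not rank-1.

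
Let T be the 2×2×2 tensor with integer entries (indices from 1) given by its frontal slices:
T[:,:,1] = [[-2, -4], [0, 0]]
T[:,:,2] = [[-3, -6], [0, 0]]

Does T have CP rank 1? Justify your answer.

If T = a ⊗ b ⊗ c then every fibre of T is a multiple of the corresponding factor, so read the factors off the fibres through the nonzero entry T[1,1,1] = -2.
The mode-1 fibre T[:,1,1] = [-2, 0] gives a = [1, 0] (primitive direction); the mode-2 fibre T[1,:,1] = [-2, -4] gives b = [1, 2]; then c[k] = T[1,1,k] / (a[1]·b[1]) = [-2, -3] / 1 = [-2, -3].
Expanding [1, 0] ⊗ [1, 2] ⊗ [-2, -3] reproduces all 8 entries of T, so T = [1, 0] ⊗ [1, 2] ⊗ [-2, -3] and rank(T) ≤ 1.
Equivalently every frontal slice T[:,:,k] is c[k] times the rank-1 matrix [1, 0] ⊗ [1, 2]. So T has rank 1 (it is nonzero).

Yes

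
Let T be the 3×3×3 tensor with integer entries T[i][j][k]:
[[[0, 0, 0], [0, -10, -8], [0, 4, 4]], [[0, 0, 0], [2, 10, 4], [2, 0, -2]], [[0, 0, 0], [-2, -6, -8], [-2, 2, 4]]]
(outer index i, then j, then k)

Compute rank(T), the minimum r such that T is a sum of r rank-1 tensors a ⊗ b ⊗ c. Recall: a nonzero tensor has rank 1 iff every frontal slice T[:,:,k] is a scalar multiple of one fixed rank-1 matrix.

Lower bound: the mode-3 unfolding of T (rows indexed by k, columns by (i,j) = (0,0), (0,1), (0,2), (1,0), (1,1), (1,2), (2,0), (2,1), (2,2)) is [[0, 0, 0, 0, 2, 2, 0, -2, -2], [0, -10, 4, 0, 10, 0, 0, -6, 2], [0, -8, 4, 0, 4, -2, 0, -8, 4]].
There the 3×3 minor on rows k ∈ {0, 1, 2}, columns (i,j) ∈ {(0,1), (0,2), (1,1)} is det [[0, 0, 2], [-10, 4, 10], [-8, 4, 4]] = -16 ≠ 0, so this unfolding has rank ≥ 3; CP rank is at least every unfolding rank, so rank(T) ≥ 3. (Unfolding ranks only ever bound the CP rank from below — rank(T) can be strictly larger than all of them — so the matching upper bound has to come from an explicit 3-term decomposition.)
Upper bound: T is a sum of 3 rank-1 terms, T = [0, 1, -1] ⊗ [0, 1, 1] ⊗ [2, 2, 0] + [1, -2, -2] ⊗ [0, 1, 0] ⊗ [0, -2, 0] + [2, -1, 2] ⊗ [0, 2, -1] ⊗ [0, -2, -2] (written with every a and b primitive with positive leading entry and the scale carried by c; CP decompositions are not unique, and this one is verified by expanding entrywise), so rank(T) ≤ 3.
These bounds meet, so rank(T) = 3.

3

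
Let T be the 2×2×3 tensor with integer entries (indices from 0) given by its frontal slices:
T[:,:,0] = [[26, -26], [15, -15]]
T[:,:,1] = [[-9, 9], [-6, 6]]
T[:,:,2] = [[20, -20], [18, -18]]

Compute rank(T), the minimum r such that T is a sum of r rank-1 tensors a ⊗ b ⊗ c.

Lower bound: the mode-3 unfolding of T (rows indexed by k, columns by (i,j) = (0,0), (0,1), (1,0), (1,1)) is [[26, -26, 15, -15], [-9, 9, -6, 6], [20, -20, 18, -18]].
There the 2×2 minor on rows k ∈ {0, 1}, columns (i,j) ∈ {(0,0), (1,0)} is det [[26, 15], [-9, -6]] = -21 ≠ 0, so this unfolding has rank ≥ 2; CP rank is at least every unfolding rank, so rank(T) ≥ 2. (Flattening ranks never certify an upper bound on CP rank; for that we must actually write T with 2 rank-1 terms.)
Upper bound — finding two terms. Every mode-2 slice of T is a multiple of one matrix: T[:,j,:] = b[j]·M with b = (1, -1) and M = [[26, -9, 20], [15, -6, 18]] (rows indexed by i, columns by k). So it suffices to write M as a sum of two rank-1 matrices.
Splitting M by its rows (i = 0, 1), M = (1, 0)(26, -9, 20)ᵀ + (0, 1)(15, -6, 18)ᵀ.
Hence T = (1, 0) ⊗ (1, -1) ⊗ (26, -9, 20) + (0, 1) ⊗ (1, -1) ⊗ (15, -6, 18), so rank(T) ≤ 2.
These bounds meet, so rank(T) = 2.
Check entry T[0,1,1] = 9: (1)·(-1)·(-9) + (0)·(-1)·(-6) = 9.

2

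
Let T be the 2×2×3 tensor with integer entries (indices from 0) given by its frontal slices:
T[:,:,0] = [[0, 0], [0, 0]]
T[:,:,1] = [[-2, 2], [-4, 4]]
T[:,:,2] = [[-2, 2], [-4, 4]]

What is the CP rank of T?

1

Lower bound: T ≠ 0 (e.g. T[0,0,1] = -2), so rank(T) ≥ 1.
Upper bound: if T = a ⊗ b ⊗ c then every fibre of T is a multiple of the corresponding factor, so read the factors off the fibres through the nonzero entry T[0,0,1] = -2.
The mode-1 fibre T[:,0,1] = [-2, -4] gives a = [1, 2] (primitive direction); the mode-2 fibre T[0,:,1] = [-2, 2] gives b = [1, -1]; then c[k] = T[0,0,k] / (a[0]·b[0]) = [0, -2, -2] / 1 = [0, -2, -2].
Expanding [1, 2] ⊗ [1, -1] ⊗ [0, -2, -2] reproduces all 12 entries of T, so T = [1, 2] ⊗ [1, -1] ⊗ [0, -2, -2] and rank(T) ≤ 1.
These bounds meet, so rank(T) = 1.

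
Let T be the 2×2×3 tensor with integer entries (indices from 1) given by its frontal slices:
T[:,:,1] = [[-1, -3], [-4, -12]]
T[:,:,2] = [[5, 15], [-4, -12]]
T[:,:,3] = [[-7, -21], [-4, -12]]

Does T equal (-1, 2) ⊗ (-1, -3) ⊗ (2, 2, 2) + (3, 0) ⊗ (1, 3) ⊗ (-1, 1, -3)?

Yes

Reconstruct entrywise from the claimed factors. For example, T[1,2,3] = -21 and Σₗ aₗ[1]bₗ[2]cₗ[3] = (-1)·(-3)·(2) + (3)·(3)·(-3) = -21; checking all 12 entries, every one matches. The claim holds.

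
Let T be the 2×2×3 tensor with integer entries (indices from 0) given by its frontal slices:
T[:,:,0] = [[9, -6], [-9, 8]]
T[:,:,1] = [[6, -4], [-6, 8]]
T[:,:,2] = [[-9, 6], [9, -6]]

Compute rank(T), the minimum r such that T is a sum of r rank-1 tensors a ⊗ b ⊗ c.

2

Lower bound: the mode-2 unfolding of T (rows indexed by j, columns by (i,k) = (0,0), (0,1), (0,2), (1,0), (1,1), (1,2)) is [[9, 6, -9, -9, -6, 9], [-6, -4, 6, 8, 8, -6]].
There the 2×2 minor on rows j ∈ {0, 1}, columns (i,k) ∈ {(0,0), (1,0)} is det [[9, -9], [-6, 8]] = 18 ≠ 0, so this unfolding has rank ≥ 2; CP rank is at least every unfolding rank, so rank(T) ≥ 2. (Flattening ranks never certify an upper bound on CP rank; for that we must actually write T with 2 rank-1 terms.)
Upper bound — finding two terms. Write S_k = T[:,:,k] for the frontal slices: S₀ = [[9, -6], [-9, 8]], S₁ = [[6, -4], [-6, 8]], S₂ = [[-9, 6], [9, -6]].
If T = a₁ ⊗ b₁ ⊗ c₁ + a₂ ⊗ b₂ ⊗ c₂ then each S_k = c₁[k]·a₁b₁ᵀ + c₂[k]·a₂b₂ᵀ. S₀ and S₁ are linearly independent, so a₁b₁ᵀ and a₂b₂ᵀ must span the same plane of matrices: they are the rank-1 matrices of the form x·S₀ + y·S₁.
det(x·S₀ + y·S₁) is 18·x² + 48·xy + 24·y² = 6·(x + 2·y)(3·x + 2·y), vanishing at (x:y) = (2:-1) and (2:-3).
M₁ = 2·S₀ − S₁ = [[12, -8], [-12, 8]] = 4·[1, -1][3, -2]ᵀ and M₂ = 2·S₀ − 3·S₁ = [[0, 0], [0, -8]] = (-8)·[0, 1][0, 1]ᵀ, so take a₁ = [1, -1], b₁ = [3, -2], a₂ = [0, 1], b₂ = [0, 1].
Each slice is an integer combination of E₁ = a₁b₁ᵀ and E₂ = a₂b₂ᵀ: S₀ = 3·E₁ + 2·E₂, S₁ = 2·E₁ + 4·E₂, S₂ = −3·E₁; reading off coefficients, c₁ = [3, 2, -3] and c₂ = [2, 4, 0].
Hence T = [1, -1] ⊗ [3, -2] ⊗ [3, 2, -3] + [0, 1] ⊗ [0, 1] ⊗ [2, 4, 0], so rank(T) ≤ 2.
These bounds meet, so rank(T) = 2.
Check entry T[1,0,0] = -9: (-1)·(3)·(3) + (1)·(0)·(2) = -9.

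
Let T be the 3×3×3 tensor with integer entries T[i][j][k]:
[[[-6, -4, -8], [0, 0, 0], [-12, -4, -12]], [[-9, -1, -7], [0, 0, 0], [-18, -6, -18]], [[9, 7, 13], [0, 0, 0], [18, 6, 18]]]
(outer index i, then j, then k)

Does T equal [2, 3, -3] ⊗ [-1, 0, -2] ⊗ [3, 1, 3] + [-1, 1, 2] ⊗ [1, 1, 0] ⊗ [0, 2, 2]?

Reconstruct entry (0,1,1) from the claimed factors: Σₗ aₗ[0]bₗ[1]cₗ[1] = (2)·(0)·(1) + (-1)·(1)·(2) = -2, but T[0,1,1] = 0. The claim is false.

No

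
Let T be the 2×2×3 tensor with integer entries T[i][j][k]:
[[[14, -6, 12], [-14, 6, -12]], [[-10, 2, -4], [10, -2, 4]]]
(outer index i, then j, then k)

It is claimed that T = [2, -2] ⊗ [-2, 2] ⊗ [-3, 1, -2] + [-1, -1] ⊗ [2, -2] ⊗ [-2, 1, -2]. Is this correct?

Reconstruct entry (0,0,0) from the claimed factors: Σₗ aₗ[0]bₗ[0]cₗ[0] = (2)·(-2)·(-3) + (-1)·(2)·(-2) = 16, but T[0,0,0] = 14. The claim is false.

No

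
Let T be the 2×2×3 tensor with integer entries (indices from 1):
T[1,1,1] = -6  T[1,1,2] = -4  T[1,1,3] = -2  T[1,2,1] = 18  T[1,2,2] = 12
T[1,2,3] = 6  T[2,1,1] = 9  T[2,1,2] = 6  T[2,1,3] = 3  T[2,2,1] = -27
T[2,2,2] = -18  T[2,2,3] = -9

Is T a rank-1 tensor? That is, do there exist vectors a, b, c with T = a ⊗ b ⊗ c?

Yes

If T = a ⊗ b ⊗ c then every fibre of T is a multiple of the corresponding factor, so read the factors off the fibres through the nonzero entry T[1,1,1] = -6.
The mode-1 fibre T[:,1,1] = [-6, 9] gives a = (2, -3) (primitive direction); the mode-2 fibre T[1,:,1] = [-6, 18] gives b = (1, -3); then c[k] = T[1,1,k] / (a[1]·b[1]) = [-6, -4, -2] / 2 = (-3, -2, -1).
Expanding (2, -3) ⊗ (1, -3) ⊗ (-3, -2, -1) reproduces all 12 entries of T, so T = (2, -3) ⊗ (1, -3) ⊗ (-3, -2, -1) and rank(T) ≤ 1.
Equivalently every frontal slice T[:,:,k] is c[k] times the rank-1 matrix (2, -3) ⊗ (1, -3). So T has rank 1 (it is nonzero).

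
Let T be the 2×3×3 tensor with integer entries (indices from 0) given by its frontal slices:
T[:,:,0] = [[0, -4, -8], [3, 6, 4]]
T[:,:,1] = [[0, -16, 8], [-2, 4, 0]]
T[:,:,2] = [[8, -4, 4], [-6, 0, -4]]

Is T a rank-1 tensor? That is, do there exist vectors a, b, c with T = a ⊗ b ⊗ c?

No

The mode-3 unfolding of T (rows indexed by k, columns by (i,j) = (0,0), (0,1), (0,2), (1,0), (1,1), (1,2)) is [[0, -4, -8, 3, 6, 4], [0, -16, 8, -2, 4, 0], [8, -4, 4, -6, 0, -4]].
There the 3×3 minor on rows k ∈ {0, 1, 2}, columns (i,j) ∈ {(0,0), (0,1), (0,2)} is det [[0, -4, -8], [0, -16, 8], [8, -4, 4]] = -1280 ≠ 0, so this unfolding has rank ≥ 3; CP rank is at least every unfolding rank, so rank(T) ≥ 3.
In particular rank(T) ≥ 3 > 1, so T is not rank-1.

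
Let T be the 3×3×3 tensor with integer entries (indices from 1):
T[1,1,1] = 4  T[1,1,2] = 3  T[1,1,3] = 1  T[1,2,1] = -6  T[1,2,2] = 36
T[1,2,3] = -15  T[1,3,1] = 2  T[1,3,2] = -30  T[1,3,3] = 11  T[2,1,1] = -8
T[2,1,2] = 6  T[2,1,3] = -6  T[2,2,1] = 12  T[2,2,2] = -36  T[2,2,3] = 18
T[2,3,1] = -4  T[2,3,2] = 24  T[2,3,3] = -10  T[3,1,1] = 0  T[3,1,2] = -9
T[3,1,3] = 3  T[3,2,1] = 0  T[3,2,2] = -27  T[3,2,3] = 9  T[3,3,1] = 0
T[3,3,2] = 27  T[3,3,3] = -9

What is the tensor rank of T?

Lower bound: the mode-3 unfolding of T (rows indexed by k, columns by (i,j) = (1,1), (1,2), (1,3), (2,1), (2,2), (2,3), (3,1), (3,2), (3,3)) is [[4, -6, 2, -8, 12, -4, 0, 0, 0], [3, 36, -30, 6, -36, 24, -9, -27, 27], [1, -15, 11, -6, 18, -10, 3, 9, -9]].
There the 2×2 minor on rows k ∈ {1, 2}, columns (i,j) ∈ {(1,1), (1,2)} is det [[4, -6], [3, 36]] = 162 ≠ 0, so this unfolding has rank ≥ 2; CP rank is at least every unfolding rank, so rank(T) ≥ 2. (This is only a lower bound: in general the CP rank may exceed every unfolding rank, so we still need to exhibit 2 rank-1 terms summing to T.)
Upper bound — finding two terms. Write S_k = T[:,:,k] for the frontal slices: S₁ = [[4, -6, 2], [-8, 12, -4], [0, 0, 0]], S₂ = [[3, 36, -30], [6, -36, 24], [-9, -27, 27]], S₃ = [[1, -15, 11], [-6, 18, -10], [3, 9, -9]].
If T = a₁ ⊗ b₁ ⊗ c₁ + a₂ ⊗ b₂ ⊗ c₂ then each S_k = c₁[k]·a₁b₁ᵀ + c₂[k]·a₂b₂ᵀ. S₁ and S₂ are linearly independent, so a₁b₁ᵀ and a₂b₂ᵀ must span the same plane of matrices: they are the rank-1 matrices of the form x·S₁ + y·S₂.
The 2×2 minor of x·S₁ + y·S₂ on rows {1,2}, columns {1,2} is 216·xy − 324·y² = 108·(2·x − 3·y)(y), vanishing at (x:y) = (3:2) and (1:0).
M₁ = 3·S₁ + 2·S₂ = [[18, 54, -54], [-12, -36, 36], [-18, -54, 54]] = 6·[3, -2, -3][1, 3, -3]ᵀ and M₂ = S₁ = [[4, -6, 2], [-8, 12, -4], [0, 0, 0]] = 2·[1, -2, 0][2, -3, 1]ᵀ, so take a₁ = [3, -2, -3], b₁ = [1, 3, -3], a₂ = [1, -2, 0], b₂ = [2, -3, 1].
Each slice is an integer combination of E₁ = a₁b₁ᵀ and E₂ = a₂b₂ᵀ: S₁ = 2·E₂, S₂ = 3·E₁ − 3·E₂, S₃ = −E₁ + 2·E₂; reading off coefficients, c₁ = [0, 3, -1] and c₂ = [2, -3, 2].
Hence T = [3, -2, -3] ⊗ [1, 3, -3] ⊗ [0, 3, -1] + [1, -2, 0] ⊗ [2, -3, 1] ⊗ [2, -3, 2], so rank(T) ≤ 2.
These bounds meet, so rank(T) = 2.

2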